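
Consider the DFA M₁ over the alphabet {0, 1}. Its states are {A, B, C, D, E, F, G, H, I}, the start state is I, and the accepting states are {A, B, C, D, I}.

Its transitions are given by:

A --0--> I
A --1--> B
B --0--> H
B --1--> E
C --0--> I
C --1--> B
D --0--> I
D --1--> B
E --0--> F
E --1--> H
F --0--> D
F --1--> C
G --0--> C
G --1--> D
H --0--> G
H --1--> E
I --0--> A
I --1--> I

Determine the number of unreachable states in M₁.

0

A breadth-first search from the start state visits every state.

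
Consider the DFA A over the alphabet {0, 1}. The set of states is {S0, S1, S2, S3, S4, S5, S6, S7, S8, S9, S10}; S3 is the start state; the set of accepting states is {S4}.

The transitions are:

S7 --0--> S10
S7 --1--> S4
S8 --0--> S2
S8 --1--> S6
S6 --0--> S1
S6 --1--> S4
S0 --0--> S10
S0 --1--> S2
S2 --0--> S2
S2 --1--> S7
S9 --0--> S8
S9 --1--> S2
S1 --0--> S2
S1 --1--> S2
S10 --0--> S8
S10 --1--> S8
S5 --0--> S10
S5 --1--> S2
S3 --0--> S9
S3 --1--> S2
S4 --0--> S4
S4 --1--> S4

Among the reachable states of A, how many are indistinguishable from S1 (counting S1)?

First remove the unreachable states {S0,S5}; 9 states remain.
Initial partition by acceptance: {S4} | {S1,S2,S3,S6,S7,S8,S9,S10}.
On input 1, block {S1,S2,S3,S6,S7,S8,S9,S10} splits into {S1,S2,S3,S8,S9,S10} and {S6,S7}.
Split {S1,S2,S3,S8,S9,S10} by δ(·,1) → {S1,S3,S9,S10} and {S2,S8}.
Split {S1,S3,S9,S10} by δ(·,0) → {S1,S9,S10} and {S3}.
No further refinement is possible. Final partition (5 blocks): {S4} | {S1,S9,S10} | {S6,S7} | {S2,S8} | {S3}.
The equivalence class containing S1 is {S1,S9,S10}, of size 3.

3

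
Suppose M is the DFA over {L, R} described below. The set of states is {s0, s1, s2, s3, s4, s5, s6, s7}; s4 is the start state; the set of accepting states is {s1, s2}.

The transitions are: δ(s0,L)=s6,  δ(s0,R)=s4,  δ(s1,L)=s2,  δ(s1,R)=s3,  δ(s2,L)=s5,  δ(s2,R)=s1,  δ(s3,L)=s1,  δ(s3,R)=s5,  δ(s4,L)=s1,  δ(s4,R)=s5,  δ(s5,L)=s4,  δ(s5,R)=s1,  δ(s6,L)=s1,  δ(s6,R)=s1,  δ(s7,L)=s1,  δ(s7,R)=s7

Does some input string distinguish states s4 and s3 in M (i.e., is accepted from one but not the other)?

States {s0,s6,s7} cannot be reached from the start state, so discard them.
P0 = {s1,s2} | {s3,s4,s5}.
Refine {s1,s2} on symbol L: members go to different blocks, giving {s1} and {s2}.
On input L, block {s3,s4,s5} splits into {s3,s4} and {s5}.
No further refinement is possible. Final partition (4 blocks): {s1} | {s3,s4} | {s2} | {s5}.
s4 and s3 lie in the same block of the stable partition, so they are equivalent — no string distinguishes them.

No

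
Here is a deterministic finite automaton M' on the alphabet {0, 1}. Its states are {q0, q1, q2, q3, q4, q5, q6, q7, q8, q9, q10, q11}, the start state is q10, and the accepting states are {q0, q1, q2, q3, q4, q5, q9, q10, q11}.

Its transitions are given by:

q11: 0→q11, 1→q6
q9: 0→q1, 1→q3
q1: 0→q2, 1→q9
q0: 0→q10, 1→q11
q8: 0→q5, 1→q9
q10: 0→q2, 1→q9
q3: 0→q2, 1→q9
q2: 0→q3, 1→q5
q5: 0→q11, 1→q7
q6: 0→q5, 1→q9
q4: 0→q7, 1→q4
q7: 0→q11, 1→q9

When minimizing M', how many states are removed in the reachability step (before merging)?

No path from q10 leads to q0, q4, q8; the other 9 states are all reachable.

3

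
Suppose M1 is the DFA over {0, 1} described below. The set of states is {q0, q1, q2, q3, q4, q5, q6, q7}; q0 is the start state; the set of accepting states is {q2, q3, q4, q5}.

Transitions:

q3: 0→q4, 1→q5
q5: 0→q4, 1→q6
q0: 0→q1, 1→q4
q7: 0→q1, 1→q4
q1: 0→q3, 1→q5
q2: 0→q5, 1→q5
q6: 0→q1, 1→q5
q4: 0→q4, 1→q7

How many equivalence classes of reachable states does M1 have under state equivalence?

States {q2} cannot be reached from the start state, so discard them.
Initial partition by acceptance: {q3,q4,q5} | {q0,q1,q6,q7}.
Split {q3,q4,q5} by δ(·,1) → {q4,q5} and {q3}.
Refine {q0,q1,q6,q7} on symbol 0: members go to different blocks, giving {q0,q6,q7} and {q1}.
No further refinement is possible. Final partition (4 blocks): {q4,q5} | {q0,q6,q7} | {q3} | {q1}.

4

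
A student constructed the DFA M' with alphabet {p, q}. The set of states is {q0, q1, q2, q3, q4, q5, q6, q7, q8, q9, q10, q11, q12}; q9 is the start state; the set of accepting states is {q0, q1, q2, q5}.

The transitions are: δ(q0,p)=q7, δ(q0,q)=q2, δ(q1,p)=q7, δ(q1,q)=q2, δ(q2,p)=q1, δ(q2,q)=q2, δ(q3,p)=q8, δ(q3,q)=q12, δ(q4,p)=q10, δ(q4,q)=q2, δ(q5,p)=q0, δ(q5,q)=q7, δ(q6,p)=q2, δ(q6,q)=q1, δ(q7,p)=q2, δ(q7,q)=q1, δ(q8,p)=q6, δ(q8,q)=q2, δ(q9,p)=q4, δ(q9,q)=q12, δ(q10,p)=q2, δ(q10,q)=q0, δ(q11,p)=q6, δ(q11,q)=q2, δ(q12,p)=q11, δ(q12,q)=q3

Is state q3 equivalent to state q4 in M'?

No

States {q5} cannot be reached from the start state, so discard them.
P0 = {q0,q1,q2} | {q3,q4,q6,q7,q8,q9,q10,q11,q12}.
On input p, block {q0,q1,q2} splits into {q0,q1} and {q2}.
On input p, block {q3,q4,q6,q7,q8,q9,q10,q11,q12} splits into {q3,q4,q8,q9,q11,q12} and {q6,q7,q10}.
Split {q3,q4,q8,q9,q11,q12} by δ(·,p) → {q3,q9,q12} and {q4,q8,q11}.
No further refinement is possible. Final partition (5 blocks): {q0,q1} | {q3,q9,q12} | {q2} | {q6,q7,q10} | {q4,q8,q11}.
q3 and q4 end up in different blocks, so they are distinguishable. For instance, the string 'q' is accepted from only q4.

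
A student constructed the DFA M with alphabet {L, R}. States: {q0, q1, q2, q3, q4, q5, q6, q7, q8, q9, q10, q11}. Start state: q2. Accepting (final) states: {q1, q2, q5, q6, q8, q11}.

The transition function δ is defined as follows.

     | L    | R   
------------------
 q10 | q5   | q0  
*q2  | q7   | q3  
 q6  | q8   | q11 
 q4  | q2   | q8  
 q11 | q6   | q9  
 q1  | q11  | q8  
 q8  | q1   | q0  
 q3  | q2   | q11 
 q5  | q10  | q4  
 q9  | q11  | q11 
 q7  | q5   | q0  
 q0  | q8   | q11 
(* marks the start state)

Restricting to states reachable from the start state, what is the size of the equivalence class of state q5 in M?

Start with accepting vs non-accepting: {q1,q2,q5,q6,q8,q11} | {q0,q3,q4,q7,q9,q10}.
On input L, block {q1,q2,q5,q6,q8,q11} splits into {q1,q6,q8,q11} and {q2,q5}.
Refine {q1,q6,q8,q11} on symbol R: members go to different blocks, giving {q1,q6} and {q8,q11}.
Split {q0,q3,q4,q7,q9,q10} by δ(·,L) → {q3,q4,q7,q10} and {q0,q9}.
Split {q3,q4,q7,q10} by δ(·,R) → {q3,q4} and {q7,q10}.
The partition is now stable with 6 blocks: {q1,q6} | {q3,q4} | {q2,q5} | {q8,q11} | {q0,q9} | {q7,q10}.
The equivalence class containing q5 is {q2,q5}, of size 2.

2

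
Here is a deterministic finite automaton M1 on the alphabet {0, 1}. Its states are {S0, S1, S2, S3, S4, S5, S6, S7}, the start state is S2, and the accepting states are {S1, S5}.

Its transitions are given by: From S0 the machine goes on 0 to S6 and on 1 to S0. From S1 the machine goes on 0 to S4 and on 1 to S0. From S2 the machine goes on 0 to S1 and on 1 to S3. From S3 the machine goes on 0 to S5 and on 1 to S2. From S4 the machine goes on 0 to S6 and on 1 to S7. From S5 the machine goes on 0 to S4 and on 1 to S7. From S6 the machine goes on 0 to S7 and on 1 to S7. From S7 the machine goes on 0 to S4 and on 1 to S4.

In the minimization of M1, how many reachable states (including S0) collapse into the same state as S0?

Every state is reachable, so we keep all 8.
P0 = {S1,S5} | {S0,S2,S3,S4,S6,S7}.
On input 0, block {S0,S2,S3,S4,S6,S7} splits into {S0,S4,S6,S7} and {S2,S3}.
No further refinement is possible. Final partition (3 blocks): {S1,S5} | {S0,S4,S6,S7} | {S2,S3}.
The equivalence class containing S0 is {S0,S4,S6,S7}, of size 4.

4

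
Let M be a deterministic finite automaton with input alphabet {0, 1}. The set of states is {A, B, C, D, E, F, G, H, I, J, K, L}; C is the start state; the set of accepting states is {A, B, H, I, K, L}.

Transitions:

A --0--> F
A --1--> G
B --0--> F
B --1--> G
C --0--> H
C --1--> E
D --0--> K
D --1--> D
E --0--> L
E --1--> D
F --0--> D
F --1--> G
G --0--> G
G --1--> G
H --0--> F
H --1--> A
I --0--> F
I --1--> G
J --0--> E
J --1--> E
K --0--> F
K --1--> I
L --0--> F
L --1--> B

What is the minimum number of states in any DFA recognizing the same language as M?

States {J} cannot be reached from the start state, so discard them.
Start with accepting vs non-accepting: {A,B,H,I,K,L} | {C,D,E,F,G}.
On input 1, block {A,B,H,I,K,L} splits into {A,B,I} and {H,K,L}.
Refine {C,D,E,F,G} on symbol 0: members go to different blocks, giving {C,D,E} and {F,G}.
On input 0, block {F,G} splits into {F} and {G}.
No further refinement is possible. Final partition (5 blocks): {A,B,I} | {C,D,E} | {H,K,L} | {F} | {G}.

5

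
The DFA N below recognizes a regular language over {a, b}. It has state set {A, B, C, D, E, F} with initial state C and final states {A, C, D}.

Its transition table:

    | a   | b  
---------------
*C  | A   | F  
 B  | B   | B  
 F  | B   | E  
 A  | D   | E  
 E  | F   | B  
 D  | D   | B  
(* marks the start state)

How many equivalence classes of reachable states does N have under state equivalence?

P0 = {A,C,D} | {B,E,F}.
The partition is now stable with 2 blocks: {A,C,D} | {B,E,F}.

2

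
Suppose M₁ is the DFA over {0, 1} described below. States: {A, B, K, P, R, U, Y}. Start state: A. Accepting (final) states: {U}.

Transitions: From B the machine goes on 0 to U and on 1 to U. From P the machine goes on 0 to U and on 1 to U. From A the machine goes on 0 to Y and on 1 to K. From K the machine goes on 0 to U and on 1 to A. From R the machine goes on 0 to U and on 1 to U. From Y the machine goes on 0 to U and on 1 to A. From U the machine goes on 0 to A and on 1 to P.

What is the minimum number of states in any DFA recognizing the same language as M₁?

Reachable states from the start: {A,K,P,U,Y}. Unreachable: {B,R} — drop them.
Start with accepting vs non-accepting: {U} | {A,K,P,Y}.
Split {A,K,P,Y} by δ(·,0) → {K,P,Y} and {A}.
Refine {K,P,Y} on symbol 1: members go to different blocks, giving {K,Y} and {P}.
The partition is now stable with 4 blocks: {U} | {K,Y} | {A} | {P}.

4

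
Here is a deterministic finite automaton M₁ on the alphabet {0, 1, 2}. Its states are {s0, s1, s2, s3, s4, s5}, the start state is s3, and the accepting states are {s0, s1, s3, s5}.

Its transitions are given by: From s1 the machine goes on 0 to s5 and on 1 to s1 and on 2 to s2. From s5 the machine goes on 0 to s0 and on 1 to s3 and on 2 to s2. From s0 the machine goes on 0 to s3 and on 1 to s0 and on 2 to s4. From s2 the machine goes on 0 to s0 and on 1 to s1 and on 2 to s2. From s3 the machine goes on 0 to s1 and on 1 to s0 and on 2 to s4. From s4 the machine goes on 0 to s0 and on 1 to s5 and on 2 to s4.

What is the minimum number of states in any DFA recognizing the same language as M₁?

2

P0 = {s0,s1,s3,s5} | {s2,s4}.
The partition is now stable with 2 blocks: {s0,s1,s3,s5} | {s2,s4}.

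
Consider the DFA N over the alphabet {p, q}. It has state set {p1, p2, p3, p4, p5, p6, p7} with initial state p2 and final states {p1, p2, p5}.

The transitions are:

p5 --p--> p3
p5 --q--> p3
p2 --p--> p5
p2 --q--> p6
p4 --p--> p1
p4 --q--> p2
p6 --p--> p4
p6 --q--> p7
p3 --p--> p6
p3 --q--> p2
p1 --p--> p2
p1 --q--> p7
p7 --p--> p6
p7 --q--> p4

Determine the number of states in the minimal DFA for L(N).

7

Every state is reachable, so we keep all 7.
Initial partition by acceptance: {p1,p2,p5} | {p3,p4,p6,p7}.
On input p, block {p1,p2,p5} splits into {p1,p2} and {p5}.
On input p, block {p1,p2} splits into {p1} and {p2}.
On input p, block {p3,p4,p6,p7} splits into {p3,p6,p7} and {p4}.
Refine {p3,p6,p7} on symbol p: members go to different blocks, giving {p3,p7} and {p6}.
On input q, block {p3,p7} splits into {p3} and {p7}.
No further refinement is possible. Final partition (7 blocks): {p1} | {p3} | {p5} | {p2} | {p4} | {p6} | {p7}.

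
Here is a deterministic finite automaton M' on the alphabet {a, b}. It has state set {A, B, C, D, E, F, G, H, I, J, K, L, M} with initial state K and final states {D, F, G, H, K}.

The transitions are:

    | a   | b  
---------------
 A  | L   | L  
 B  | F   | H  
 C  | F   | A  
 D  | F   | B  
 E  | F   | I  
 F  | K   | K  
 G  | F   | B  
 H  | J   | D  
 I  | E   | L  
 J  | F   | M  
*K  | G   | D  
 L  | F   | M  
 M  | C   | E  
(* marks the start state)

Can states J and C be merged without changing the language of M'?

All states are reachable from the start state.
P0 = {D,F,G,H,K} | {A,B,C,E,I,J,L,M}.
Split {D,F,G,H,K} by δ(·,a) → {D,F,G,K} and {H}.
Refine {D,F,G,K} on symbol b: members go to different blocks, giving {D,G} and {F,K}.
Split {A,B,C,E,I,J,L,M} by δ(·,a) → {B,C,E,J,L} and {A,I,M}.
On input b, block {B,C,E,J,L} splits into {C,E,J,L} and {B}.
Split {F,K} by δ(·,a) → {F} and {K}.
Stable partition: {D,G} | {C,E,J,L} | {H} | {F} | {A,I,M} | {B} | {K} — 7 equivalence classes.
J and C lie in the same block of the stable partition, so they are equivalent — no string distinguishes them.

Yes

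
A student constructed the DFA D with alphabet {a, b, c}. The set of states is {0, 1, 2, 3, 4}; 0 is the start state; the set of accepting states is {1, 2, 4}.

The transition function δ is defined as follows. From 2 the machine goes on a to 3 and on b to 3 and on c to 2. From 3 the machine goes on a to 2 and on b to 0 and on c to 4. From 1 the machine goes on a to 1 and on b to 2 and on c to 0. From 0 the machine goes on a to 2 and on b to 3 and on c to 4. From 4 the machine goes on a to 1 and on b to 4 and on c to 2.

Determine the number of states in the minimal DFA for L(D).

4

Start with accepting vs non-accepting: {1,2,4} | {0,3}.
Split {1,2,4} by δ(·,a) → {1,4} and {2}.
Refine {1,4} on symbol b: members go to different blocks, giving {1} and {4}.
No further refinement is possible. Final partition (4 blocks): {1} | {0,3} | {2} | {4}.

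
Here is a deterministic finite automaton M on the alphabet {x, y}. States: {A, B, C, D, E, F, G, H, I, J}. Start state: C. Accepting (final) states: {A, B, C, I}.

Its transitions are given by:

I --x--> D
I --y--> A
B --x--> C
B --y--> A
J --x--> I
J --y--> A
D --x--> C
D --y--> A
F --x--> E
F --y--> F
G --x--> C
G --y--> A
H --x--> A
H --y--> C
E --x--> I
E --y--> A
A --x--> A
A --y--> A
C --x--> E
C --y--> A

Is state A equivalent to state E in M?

No

States {B,F,G,H,J} cannot be reached from the start state, so discard them.
Start with accepting vs non-accepting: {A,C,I} | {D,E}.
Refine {A,C,I} on symbol x: members go to different blocks, giving {C,I} and {A}.
Stable partition: {C,I} | {D,E} | {A} — 3 equivalence classes.
A and E end up in different blocks, so they are distinguishable. For instance, the string 'ε' is accepted from only A.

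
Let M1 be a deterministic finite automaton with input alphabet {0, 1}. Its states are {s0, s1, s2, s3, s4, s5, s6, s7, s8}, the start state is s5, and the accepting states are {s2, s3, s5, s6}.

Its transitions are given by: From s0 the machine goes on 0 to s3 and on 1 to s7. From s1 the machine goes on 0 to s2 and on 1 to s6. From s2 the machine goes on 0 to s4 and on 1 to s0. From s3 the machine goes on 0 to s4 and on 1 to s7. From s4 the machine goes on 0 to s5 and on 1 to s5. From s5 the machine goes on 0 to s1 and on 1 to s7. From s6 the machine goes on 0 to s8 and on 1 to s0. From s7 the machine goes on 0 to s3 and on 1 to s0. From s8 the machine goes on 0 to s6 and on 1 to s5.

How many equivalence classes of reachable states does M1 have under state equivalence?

3

Every state is reachable, so we keep all 9.
Start with accepting vs non-accepting: {s2,s3,s5,s6} | {s0,s1,s4,s7,s8}.
Split {s0,s1,s4,s7,s8} by δ(·,1) → {s1,s4,s8} and {s0,s7}.
Stable partition: {s2,s3,s5,s6} | {s1,s4,s8} | {s0,s7} — 3 equivalence classes.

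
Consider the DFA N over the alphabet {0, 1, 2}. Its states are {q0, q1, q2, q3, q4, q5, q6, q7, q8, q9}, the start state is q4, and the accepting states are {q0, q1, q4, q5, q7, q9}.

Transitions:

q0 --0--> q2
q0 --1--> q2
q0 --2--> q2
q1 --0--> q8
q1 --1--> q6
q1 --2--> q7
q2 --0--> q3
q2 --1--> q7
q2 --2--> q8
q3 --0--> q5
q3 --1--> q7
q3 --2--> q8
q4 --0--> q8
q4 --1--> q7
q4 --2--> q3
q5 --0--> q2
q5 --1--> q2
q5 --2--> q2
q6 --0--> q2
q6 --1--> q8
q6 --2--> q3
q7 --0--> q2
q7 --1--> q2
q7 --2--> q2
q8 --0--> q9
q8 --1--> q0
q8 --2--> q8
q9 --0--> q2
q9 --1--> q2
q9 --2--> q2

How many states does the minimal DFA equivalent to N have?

4

States {q1,q6} cannot be reached from the start state, so discard them.
Initial partition by acceptance: {q0,q4,q5,q7,q9} | {q2,q3,q8}.
Refine {q0,q4,q5,q7,q9} on symbol 1: members go to different blocks, giving {q0,q5,q7,q9} and {q4}.
Refine {q2,q3,q8} on symbol 0: members go to different blocks, giving {q3,q8} and {q2}.
Stable partition: {q0,q5,q7,q9} | {q3,q8} | {q4} | {q2} — 4 equivalence classes.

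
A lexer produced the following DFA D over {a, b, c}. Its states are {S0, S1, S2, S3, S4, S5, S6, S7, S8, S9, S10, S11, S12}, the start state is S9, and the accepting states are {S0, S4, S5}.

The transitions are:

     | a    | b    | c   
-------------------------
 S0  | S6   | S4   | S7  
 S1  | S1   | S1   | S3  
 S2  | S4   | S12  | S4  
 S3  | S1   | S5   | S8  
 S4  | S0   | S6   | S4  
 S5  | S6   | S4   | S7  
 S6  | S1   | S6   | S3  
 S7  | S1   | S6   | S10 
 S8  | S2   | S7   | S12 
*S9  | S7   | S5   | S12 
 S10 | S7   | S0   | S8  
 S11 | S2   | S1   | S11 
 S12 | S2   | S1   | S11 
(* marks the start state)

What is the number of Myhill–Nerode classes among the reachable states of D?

6

All states are reachable from the start state.
P0 = {S0,S4,S5} | {S1,S2,S3,S6,S7,S8,S9,S10,S11,S12}.
Refine {S0,S4,S5} on symbol a: members go to different blocks, giving {S0,S5} and {S4}.
On input a, block {S1,S2,S3,S6,S7,S8,S9,S10,S11,S12} splits into {S1,S3,S6,S7,S8,S9,S10,S11,S12} and {S2}.
On input a, block {S1,S3,S6,S7,S8,S9,S10,S11,S12} splits into {S1,S3,S6,S7,S9,S10} and {S8,S11,S12}.
Refine {S1,S3,S6,S7,S9,S10} on symbol b: members go to different blocks, giving {S1,S6,S7} and {S3,S9,S10}.
The partition is now stable with 6 blocks: {S0,S5} | {S1,S6,S7} | {S4} | {S2} | {S8,S11,S12} | {S3,S9,S10}.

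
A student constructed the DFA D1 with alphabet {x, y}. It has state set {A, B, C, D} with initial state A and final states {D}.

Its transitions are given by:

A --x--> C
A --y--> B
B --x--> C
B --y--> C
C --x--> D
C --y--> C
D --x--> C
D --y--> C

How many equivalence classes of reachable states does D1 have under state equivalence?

Every state is reachable, so we keep all 4.
Start with accepting vs non-accepting: {D} | {A,B,C}.
Refine {A,B,C} on symbol x: members go to different blocks, giving {A,B} and {C}.
Refine {A,B} on symbol y: members go to different blocks, giving {A} and {B}.
Stable partition: {D} | {A} | {C} | {B} — 4 equivalence classes.

4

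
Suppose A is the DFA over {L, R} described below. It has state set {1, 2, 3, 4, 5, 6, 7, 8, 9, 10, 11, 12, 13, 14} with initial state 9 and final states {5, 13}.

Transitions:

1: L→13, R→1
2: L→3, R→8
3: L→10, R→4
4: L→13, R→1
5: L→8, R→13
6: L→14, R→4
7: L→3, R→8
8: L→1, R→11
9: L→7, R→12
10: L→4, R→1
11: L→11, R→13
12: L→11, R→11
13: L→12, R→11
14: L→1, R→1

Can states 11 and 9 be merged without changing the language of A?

States {2,5,6,14} cannot be reached from the start state, so discard them.
Start with accepting vs non-accepting: {13} | {1,3,4,7,8,9,10,11,12}.
Refine {1,3,4,7,8,9,10,11,12} on symbol L: members go to different blocks, giving {3,7,8,9,10,11,12} and {1,4}.
Refine {3,7,8,9,10,11,12} on symbol L: members go to different blocks, giving {3,7,9,11,12} and {8,10}.
Split {3,7,9,11,12} by δ(·,L) → {7,9,11,12} and {3}.
On input L, block {7,9,11,12} splits into {9,11,12} and {7}.
Refine {9,11,12} on symbol L: members go to different blocks, giving {11,12} and {9}.
On input R, block {11,12} splits into {11} and {12}.
Split {8,10} by δ(·,R) → {8} and {10}.
Stable partition: {13} | {11} | {1,4} | {8} | {3} | {7} | {9} | {12} | {10} — 9 equivalence classes.
11 and 9 end up in different blocks, so they are distinguishable. For instance, the string 'R' is accepted from only 11.

No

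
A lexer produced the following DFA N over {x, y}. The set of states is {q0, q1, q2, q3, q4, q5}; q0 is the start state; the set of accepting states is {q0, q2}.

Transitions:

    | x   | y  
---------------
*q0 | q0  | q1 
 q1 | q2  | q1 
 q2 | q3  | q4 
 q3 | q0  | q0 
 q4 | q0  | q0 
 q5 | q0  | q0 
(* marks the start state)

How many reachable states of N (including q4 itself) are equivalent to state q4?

First remove the unreachable states {q5}; 5 states remain.
P0 = {q0,q2} | {q1,q3,q4}.
Split {q0,q2} by δ(·,x) → {q0} and {q2}.
Split {q1,q3,q4} by δ(·,x) → {q3,q4} and {q1}.
The partition is now stable with 4 blocks: {q0} | {q3,q4} | {q2} | {q1}.
State q4 belongs to the block {q3,q4}, which has 2 states.

2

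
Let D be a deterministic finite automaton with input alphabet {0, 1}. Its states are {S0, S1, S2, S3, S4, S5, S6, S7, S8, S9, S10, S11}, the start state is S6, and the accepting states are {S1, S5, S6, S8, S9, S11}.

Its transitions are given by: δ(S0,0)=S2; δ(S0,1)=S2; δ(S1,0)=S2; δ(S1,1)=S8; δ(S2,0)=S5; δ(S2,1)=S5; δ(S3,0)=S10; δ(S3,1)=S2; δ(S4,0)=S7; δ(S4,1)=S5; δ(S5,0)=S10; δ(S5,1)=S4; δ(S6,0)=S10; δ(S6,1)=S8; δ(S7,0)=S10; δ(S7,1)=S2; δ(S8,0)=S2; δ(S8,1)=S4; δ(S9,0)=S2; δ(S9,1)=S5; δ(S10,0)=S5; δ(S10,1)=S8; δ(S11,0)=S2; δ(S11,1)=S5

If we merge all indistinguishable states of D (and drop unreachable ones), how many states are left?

First remove the unreachable states {S0,S1,S3,S9,S11}; 7 states remain.
P0 = {S5,S6,S8} | {S2,S4,S7,S10}.
On input 1, block {S5,S6,S8} splits into {S5,S8} and {S6}.
Split {S2,S4,S7,S10} by δ(·,0) → {S2,S10} and {S4,S7}.
On input 0, block {S4,S7} splits into {S4} and {S7}.
The partition is now stable with 5 blocks: {S5,S8} | {S2,S10} | {S6} | {S4} | {S7}.

5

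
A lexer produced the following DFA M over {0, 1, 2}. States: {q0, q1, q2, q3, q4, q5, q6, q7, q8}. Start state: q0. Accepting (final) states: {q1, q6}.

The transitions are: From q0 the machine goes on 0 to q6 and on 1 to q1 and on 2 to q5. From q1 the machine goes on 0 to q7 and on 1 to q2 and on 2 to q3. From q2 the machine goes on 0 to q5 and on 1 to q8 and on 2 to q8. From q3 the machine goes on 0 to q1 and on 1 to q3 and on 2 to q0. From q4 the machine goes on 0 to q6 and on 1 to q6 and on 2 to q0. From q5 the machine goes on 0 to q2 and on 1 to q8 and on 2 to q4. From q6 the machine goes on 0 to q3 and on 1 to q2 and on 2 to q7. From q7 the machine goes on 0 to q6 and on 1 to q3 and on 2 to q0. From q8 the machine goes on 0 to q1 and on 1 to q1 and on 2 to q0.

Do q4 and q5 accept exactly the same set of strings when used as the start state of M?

No

All states are reachable from the start state.
Start with accepting vs non-accepting: {q1,q6} | {q0,q2,q3,q4,q5,q7,q8}.
Refine {q0,q2,q3,q4,q5,q7,q8} on symbol 0: members go to different blocks, giving {q0,q3,q4,q7,q8} and {q2,q5}.
On input 1, block {q0,q3,q4,q7,q8} splits into {q0,q4,q8} and {q3,q7}.
Split {q0,q4,q8} by δ(·,2) → {q4,q8} and {q0}.
Stable partition: {q1,q6} | {q4,q8} | {q2,q5} | {q3,q7} | {q0} — 5 equivalence classes.
q4 and q5 end up in different blocks, so they are distinguishable. For instance, the string '0' is accepted from only q4.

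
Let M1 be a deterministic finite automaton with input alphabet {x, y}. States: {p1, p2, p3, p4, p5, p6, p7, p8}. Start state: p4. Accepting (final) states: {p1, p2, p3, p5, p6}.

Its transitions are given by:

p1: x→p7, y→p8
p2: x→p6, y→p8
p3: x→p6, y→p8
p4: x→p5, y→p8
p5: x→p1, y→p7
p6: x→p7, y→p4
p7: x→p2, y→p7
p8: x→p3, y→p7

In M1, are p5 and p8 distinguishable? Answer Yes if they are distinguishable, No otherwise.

All states are reachable from the start state.
Initial partition by acceptance: {p1,p2,p3,p5,p6} | {p4,p7,p8}.
On input x, block {p1,p2,p3,p5,p6} splits into {p2,p3,p5} and {p1,p6}.
The partition is now stable with 3 blocks: {p2,p3,p5} | {p4,p7,p8} | {p1,p6}.
p5 and p8 end up in different blocks, so they are distinguishable. For instance, the string 'ε' is accepted from only p5.

Yes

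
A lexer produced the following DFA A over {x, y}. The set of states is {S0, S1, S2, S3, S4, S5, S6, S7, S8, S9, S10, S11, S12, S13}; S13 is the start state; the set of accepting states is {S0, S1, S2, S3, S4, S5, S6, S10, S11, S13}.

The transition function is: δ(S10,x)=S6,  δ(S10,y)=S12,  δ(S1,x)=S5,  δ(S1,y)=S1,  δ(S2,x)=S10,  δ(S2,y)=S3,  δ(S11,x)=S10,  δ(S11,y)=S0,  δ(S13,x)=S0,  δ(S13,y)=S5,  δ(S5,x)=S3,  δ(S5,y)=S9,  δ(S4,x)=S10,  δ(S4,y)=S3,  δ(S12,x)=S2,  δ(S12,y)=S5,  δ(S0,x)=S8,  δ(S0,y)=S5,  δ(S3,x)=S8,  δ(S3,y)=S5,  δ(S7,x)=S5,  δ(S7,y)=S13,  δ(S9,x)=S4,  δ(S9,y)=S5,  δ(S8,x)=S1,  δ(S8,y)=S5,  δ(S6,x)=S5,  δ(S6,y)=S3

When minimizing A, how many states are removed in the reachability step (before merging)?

BFS from S13 reaches {S0, S1, S2, S3, S4, S5, S6, S8, S9, S10, S12, S13}; the 2 state(s) S7, S11 are never visited.

2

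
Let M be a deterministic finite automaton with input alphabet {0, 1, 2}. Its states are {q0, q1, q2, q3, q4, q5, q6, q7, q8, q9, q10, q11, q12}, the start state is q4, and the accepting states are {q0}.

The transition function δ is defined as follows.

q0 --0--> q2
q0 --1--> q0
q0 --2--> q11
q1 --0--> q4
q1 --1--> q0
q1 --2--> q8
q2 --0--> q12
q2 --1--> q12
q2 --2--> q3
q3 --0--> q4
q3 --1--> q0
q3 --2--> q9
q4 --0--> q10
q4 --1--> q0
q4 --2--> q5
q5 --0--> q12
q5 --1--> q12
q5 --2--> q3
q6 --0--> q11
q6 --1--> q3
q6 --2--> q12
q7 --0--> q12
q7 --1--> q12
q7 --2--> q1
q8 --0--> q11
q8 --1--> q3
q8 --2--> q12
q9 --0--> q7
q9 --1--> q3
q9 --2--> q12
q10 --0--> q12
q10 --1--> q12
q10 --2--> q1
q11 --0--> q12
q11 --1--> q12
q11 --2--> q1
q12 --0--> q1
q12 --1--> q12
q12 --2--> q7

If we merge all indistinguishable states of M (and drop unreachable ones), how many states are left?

6

Reachable states from the start: {q0,q1,q2,q3,q4,q5,q7,q8,q9,q10,q11,q12}. Unreachable: {q6} — drop them.
Start with accepting vs non-accepting: {q0} | {q1,q2,q3,q4,q5,q7,q8,q9,q10,q11,q12}.
Split {q1,q2,q3,q4,q5,q7,q8,q9,q10,q11,q12} by δ(·,1) → {q2,q5,q7,q8,q9,q10,q11,q12} and {q1,q3,q4}.
Refine {q2,q5,q7,q8,q9,q10,q11,q12} on symbol 0: members go to different blocks, giving {q2,q5,q7,q8,q9,q10,q11} and {q12}.
On input 0, block {q2,q5,q7,q8,q9,q10,q11} splits into {q2,q5,q7,q10,q11} and {q8,q9}.
Split {q1,q3,q4} by δ(·,0) → {q1,q3} and {q4}.
No further refinement is possible. Final partition (6 blocks): {q0} | {q2,q5,q7,q10,q11} | {q1,q3} | {q12} | {q8,q9} | {q4}.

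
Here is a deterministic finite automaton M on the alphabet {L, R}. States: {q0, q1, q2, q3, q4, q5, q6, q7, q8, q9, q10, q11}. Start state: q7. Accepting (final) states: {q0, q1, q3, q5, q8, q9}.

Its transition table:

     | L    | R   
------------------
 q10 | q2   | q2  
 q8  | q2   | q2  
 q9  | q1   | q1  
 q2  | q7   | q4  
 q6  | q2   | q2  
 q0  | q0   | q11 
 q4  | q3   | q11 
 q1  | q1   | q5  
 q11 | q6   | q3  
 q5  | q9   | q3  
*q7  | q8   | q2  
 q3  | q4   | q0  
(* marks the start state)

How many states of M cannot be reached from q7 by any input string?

Starting at q7 and following transitions, the reachable set is {q0, q2, q3, q4, q6, q7, q8, q11}. That leaves q1, q5, q9, q10 unreachable — 4 in total.

4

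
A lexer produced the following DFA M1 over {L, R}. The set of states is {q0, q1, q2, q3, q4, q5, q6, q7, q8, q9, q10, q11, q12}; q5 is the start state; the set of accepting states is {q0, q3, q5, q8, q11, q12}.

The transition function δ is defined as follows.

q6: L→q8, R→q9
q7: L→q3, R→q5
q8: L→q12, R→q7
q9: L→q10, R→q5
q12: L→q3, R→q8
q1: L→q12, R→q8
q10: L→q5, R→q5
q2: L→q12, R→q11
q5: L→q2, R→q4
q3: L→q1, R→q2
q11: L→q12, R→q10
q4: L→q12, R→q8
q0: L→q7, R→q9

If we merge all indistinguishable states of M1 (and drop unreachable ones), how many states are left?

5

Reachable states from the start: {q1,q2,q3,q4,q5,q7,q8,q10,q11,q12}. Unreachable: {q0,q6,q9} — drop them.
Start with accepting vs non-accepting: {q3,q5,q8,q11,q12} | {q1,q2,q4,q7,q10}.
On input L, block {q3,q5,q8,q11,q12} splits into {q8,q11,q12} and {q3,q5}.
On input L, block {q8,q11,q12} splits into {q8,q11} and {q12}.
Split {q1,q2,q4,q7,q10} by δ(·,L) → {q1,q2,q4} and {q7,q10}.
Stable partition: {q8,q11} | {q1,q2,q4} | {q3,q5} | {q12} | {q7,q10} — 5 equivalence classes.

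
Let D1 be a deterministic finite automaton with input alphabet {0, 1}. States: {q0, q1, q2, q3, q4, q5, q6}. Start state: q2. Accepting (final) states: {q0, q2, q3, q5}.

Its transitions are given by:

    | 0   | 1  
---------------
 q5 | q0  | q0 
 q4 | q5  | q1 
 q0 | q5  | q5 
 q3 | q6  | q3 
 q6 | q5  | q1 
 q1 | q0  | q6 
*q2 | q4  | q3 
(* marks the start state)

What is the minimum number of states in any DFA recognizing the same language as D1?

3

P0 = {q0,q2,q3,q5} | {q1,q4,q6}.
Split {q0,q2,q3,q5} by δ(·,0) → {q0,q5} and {q2,q3}.
No further refinement is possible. Final partition (3 blocks): {q0,q5} | {q1,q4,q6} | {q2,q3}.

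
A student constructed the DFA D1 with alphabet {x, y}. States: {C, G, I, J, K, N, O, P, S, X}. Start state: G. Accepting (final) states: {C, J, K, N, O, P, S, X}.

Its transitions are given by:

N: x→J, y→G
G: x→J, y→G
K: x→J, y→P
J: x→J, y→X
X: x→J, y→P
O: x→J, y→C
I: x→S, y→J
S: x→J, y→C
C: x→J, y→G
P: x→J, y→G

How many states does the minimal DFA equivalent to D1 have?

4

First remove the unreachable states {C,I,K,N,O,S}; 4 states remain.
Initial partition by acceptance: {J,P,X} | {G}.
Split {J,P,X} by δ(·,y) → {J,X} and {P}.
Refine {J,X} on symbol y: members go to different blocks, giving {J} and {X}.
No further refinement is possible. Final partition (4 blocks): {J} | {G} | {P} | {X}.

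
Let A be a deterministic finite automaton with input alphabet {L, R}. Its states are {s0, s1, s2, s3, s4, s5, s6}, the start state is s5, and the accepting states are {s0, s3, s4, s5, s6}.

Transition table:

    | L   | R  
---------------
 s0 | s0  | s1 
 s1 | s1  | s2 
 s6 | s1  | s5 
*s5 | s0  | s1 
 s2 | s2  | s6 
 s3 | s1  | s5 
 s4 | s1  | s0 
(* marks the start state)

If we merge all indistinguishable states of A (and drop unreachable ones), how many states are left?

Reachable states from the start: {s0,s1,s2,s5,s6}. Unreachable: {s3,s4} — drop them.
Start with accepting vs non-accepting: {s0,s5,s6} | {s1,s2}.
Split {s0,s5,s6} by δ(·,L) → {s0,s5} and {s6}.
Split {s1,s2} by δ(·,R) → {s1} and {s2}.
No further refinement is possible. Final partition (4 blocks): {s0,s5} | {s1} | {s6} | {s2}.

4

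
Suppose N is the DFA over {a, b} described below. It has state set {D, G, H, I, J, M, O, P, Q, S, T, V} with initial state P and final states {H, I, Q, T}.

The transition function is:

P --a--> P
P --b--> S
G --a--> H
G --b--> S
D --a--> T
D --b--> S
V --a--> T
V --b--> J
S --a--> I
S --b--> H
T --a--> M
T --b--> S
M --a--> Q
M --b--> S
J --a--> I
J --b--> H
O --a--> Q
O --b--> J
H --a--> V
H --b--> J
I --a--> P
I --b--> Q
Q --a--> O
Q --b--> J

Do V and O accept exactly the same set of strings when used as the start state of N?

Yes

First remove the unreachable states {D,G}; 10 states remain.
Start with accepting vs non-accepting: {H,I,Q,T} | {J,M,O,P,S,V}.
Refine {H,I,Q,T} on symbol b: members go to different blocks, giving {H,Q,T} and {I}.
Split {J,M,O,P,S,V} by δ(·,a) → {M,O,V} and {J,S} and {P}.
No further refinement is possible. Final partition (5 blocks): {H,Q,T} | {M,O,V} | {I} | {J,S} | {P}.
V and O lie in the same block of the stable partition, so they are equivalent — no string distinguishes them.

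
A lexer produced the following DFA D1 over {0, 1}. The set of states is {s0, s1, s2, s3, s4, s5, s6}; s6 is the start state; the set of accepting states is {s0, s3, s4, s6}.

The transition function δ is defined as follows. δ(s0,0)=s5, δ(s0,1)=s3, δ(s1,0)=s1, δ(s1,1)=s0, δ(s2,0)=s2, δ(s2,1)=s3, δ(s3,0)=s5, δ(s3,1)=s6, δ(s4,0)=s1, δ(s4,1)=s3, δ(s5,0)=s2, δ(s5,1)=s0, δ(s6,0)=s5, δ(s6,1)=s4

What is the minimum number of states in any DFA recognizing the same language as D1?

2

Every state is reachable, so we keep all 7.
Start with accepting vs non-accepting: {s0,s3,s4,s6} | {s1,s2,s5}.
No further refinement is possible. Final partition (2 blocks): {s0,s3,s4,s6} | {s1,s2,s5}.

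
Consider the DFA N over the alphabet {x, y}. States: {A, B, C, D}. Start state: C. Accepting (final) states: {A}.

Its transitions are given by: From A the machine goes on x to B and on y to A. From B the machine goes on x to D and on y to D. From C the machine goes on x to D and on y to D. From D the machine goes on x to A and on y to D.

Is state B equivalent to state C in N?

Yes

All states are reachable from the start state.
Start with accepting vs non-accepting: {A} | {B,C,D}.
Refine {B,C,D} on symbol x: members go to different blocks, giving {B,C} and {D}.
The partition is now stable with 3 blocks: {A} | {B,C} | {D}.
B and C lie in the same block of the stable partition, so they are equivalent — no string distinguishes them.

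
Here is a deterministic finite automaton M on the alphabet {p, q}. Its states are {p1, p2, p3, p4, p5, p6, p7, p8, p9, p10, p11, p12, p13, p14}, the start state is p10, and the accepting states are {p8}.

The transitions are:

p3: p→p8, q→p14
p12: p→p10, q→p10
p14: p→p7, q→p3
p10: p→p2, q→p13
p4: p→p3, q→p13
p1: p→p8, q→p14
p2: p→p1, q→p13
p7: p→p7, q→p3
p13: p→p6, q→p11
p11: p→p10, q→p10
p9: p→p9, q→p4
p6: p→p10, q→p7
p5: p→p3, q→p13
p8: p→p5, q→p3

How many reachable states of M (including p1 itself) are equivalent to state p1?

2

Reachable states from the start: {p1,p2,p3,p5,p6,p7,p8,p10,p11,p13,p14}. Unreachable: {p4,p9,p12} — drop them.
Initial partition by acceptance: {p8} | {p1,p2,p3,p5,p6,p7,p10,p11,p13,p14}.
Refine {p1,p2,p3,p5,p6,p7,p10,p11,p13,p14} on symbol p: members go to different blocks, giving {p2,p5,p6,p7,p10,p11,p13,p14} and {p1,p3}.
Split {p2,p5,p6,p7,p10,p11,p13,p14} by δ(·,p) → {p6,p7,p10,p11,p13,p14} and {p2,p5}.
On input p, block {p6,p7,p10,p11,p13,p14} splits into {p6,p7,p11,p13,p14} and {p10}.
Split {p6,p7,p11,p13,p14} by δ(·,p) → {p7,p13,p14} and {p6,p11}.
Split {p7,p13,p14} by δ(·,p) → {p7,p14} and {p13}.
On input q, block {p6,p11} splits into {p6} and {p11}.
No further refinement is possible. Final partition (8 blocks): {p8} | {p7,p14} | {p1,p3} | {p2,p5} | {p10} | {p6} | {p13} | {p11}.
The equivalence class containing p1 is {p1,p3}, of size 2.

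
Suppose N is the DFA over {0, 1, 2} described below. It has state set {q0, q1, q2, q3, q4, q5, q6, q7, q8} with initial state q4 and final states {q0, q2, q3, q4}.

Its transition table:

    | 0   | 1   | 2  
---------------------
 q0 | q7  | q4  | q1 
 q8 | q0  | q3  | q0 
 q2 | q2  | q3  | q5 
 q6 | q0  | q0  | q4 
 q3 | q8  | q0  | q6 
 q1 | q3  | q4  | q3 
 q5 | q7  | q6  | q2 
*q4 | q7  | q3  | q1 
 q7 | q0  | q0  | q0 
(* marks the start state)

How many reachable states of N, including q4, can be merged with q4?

3

Reachable states from the start: {q0,q1,q3,q4,q6,q7,q8}. Unreachable: {q2,q5} — drop them.
P0 = {q0,q3,q4} | {q1,q6,q7,q8}.
Stable partition: {q0,q3,q4} | {q1,q6,q7,q8} — 2 equivalence classes.
State q4 belongs to the block {q0,q3,q4}, which has 3 states.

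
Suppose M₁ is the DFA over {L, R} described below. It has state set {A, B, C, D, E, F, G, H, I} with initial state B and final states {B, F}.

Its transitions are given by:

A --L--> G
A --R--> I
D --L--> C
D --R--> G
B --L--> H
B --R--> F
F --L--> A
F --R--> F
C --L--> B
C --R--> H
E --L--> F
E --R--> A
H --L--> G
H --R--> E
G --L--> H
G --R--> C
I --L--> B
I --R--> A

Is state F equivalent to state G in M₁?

No

States {D} cannot be reached from the start state, so discard them.
Start with accepting vs non-accepting: {B,F} | {A,C,E,G,H,I}.
Split {A,C,E,G,H,I} by δ(·,L) → {A,G,H} and {C,E,I}.
Stable partition: {B,F} | {A,G,H} | {C,E,I} — 3 equivalence classes.
F and G end up in different blocks, so they are distinguishable. For instance, the string 'ε' is accepted from only F.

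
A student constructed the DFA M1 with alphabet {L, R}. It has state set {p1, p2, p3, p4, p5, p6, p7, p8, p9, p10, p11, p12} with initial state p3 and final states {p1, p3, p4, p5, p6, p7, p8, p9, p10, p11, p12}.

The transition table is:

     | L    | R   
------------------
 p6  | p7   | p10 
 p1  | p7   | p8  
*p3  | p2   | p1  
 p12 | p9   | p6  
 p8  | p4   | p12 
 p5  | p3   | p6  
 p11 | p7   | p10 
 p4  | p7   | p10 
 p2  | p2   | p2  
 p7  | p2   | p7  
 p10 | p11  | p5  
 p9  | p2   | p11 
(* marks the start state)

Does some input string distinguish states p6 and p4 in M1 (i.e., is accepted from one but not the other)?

No

All states are reachable from the start state.
P0 = {p1,p3,p4,p5,p6,p7,p8,p9,p10,p11,p12} | {p2}.
On input L, block {p1,p3,p4,p5,p6,p7,p8,p9,p10,p11,p12} splits into {p1,p4,p5,p6,p8,p10,p11,p12} and {p3,p7,p9}.
Split {p1,p4,p5,p6,p8,p10,p11,p12} by δ(·,L) → {p1,p4,p5,p6,p11,p12} and {p8,p10}.
Refine {p1,p4,p5,p6,p11,p12} on symbol R: members go to different blocks, giving {p1,p4,p6,p11} and {p5,p12}.
On input R, block {p3,p7,p9} splits into {p3,p9} and {p7}.
Stable partition: {p1,p4,p6,p11} | {p2} | {p3,p9} | {p8,p10} | {p5,p12} | {p7} — 6 equivalence classes.
p6 and p4 lie in the same block of the stable partition, so they are equivalent — no string distinguishes them.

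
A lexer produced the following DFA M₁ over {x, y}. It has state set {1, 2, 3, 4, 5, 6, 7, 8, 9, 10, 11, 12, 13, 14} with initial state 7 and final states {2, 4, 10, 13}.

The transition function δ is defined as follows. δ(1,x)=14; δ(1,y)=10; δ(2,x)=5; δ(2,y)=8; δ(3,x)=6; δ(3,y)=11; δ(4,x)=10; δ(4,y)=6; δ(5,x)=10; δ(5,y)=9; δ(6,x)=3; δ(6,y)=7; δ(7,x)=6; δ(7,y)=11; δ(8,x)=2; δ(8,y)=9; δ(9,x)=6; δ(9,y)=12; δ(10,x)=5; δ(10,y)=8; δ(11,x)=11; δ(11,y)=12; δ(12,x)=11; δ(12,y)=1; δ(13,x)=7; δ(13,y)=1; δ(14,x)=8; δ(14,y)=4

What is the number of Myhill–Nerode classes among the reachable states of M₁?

10

States {13} cannot be reached from the start state, so discard them.
Initial partition by acceptance: {2,4,10} | {1,3,5,6,7,8,9,11,12,14}.
Split {2,4,10} by δ(·,x) → {2,10} and {4}.
Split {1,3,5,6,7,8,9,11,12,14} by δ(·,x) → {1,3,6,7,9,11,12,14} and {5,8}.
On input x, block {1,3,6,7,9,11,12,14} splits into {1,3,6,7,9,11,12} and {14}.
Refine {1,3,6,7,9,11,12} on symbol x: members go to different blocks, giving {3,6,7,9,11,12} and {1}.
Split {3,6,7,9,11,12} by δ(·,y) → {3,6,7,9,11} and {12}.
On input y, block {3,6,7,9,11} splits into {3,6,7} and {9,11}.
Refine {3,6,7} on symbol y: members go to different blocks, giving {3,7} and {6}.
On input x, block {9,11} splits into {9} and {11}.
No further refinement is possible. Final partition (10 blocks): {2,10} | {3,7} | {4} | {5,8} | {14} | {1} | {12} | {9} | {6} | {11}.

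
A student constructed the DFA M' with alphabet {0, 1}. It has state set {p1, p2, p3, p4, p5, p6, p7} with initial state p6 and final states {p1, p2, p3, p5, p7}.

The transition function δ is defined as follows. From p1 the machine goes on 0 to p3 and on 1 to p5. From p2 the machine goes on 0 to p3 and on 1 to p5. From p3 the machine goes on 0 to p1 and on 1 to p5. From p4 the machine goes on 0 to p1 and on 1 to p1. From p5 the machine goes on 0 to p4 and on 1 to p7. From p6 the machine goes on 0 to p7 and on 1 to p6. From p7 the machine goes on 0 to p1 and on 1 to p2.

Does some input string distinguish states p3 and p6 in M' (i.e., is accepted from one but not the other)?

All states are reachable from the start state.
P0 = {p1,p2,p3,p5,p7} | {p4,p6}.
Split {p1,p2,p3,p5,p7} by δ(·,0) → {p1,p2,p3,p7} and {p5}.
Refine {p1,p2,p3,p7} on symbol 1: members go to different blocks, giving {p1,p2,p3} and {p7}.
Refine {p4,p6} on symbol 0: members go to different blocks, giving {p4} and {p6}.
Stable partition: {p1,p2,p3} | {p4} | {p5} | {p7} | {p6} — 5 equivalence classes.
p3 and p6 end up in different blocks, so they are distinguishable. For instance, the string 'ε' is accepted from only p3.

Yes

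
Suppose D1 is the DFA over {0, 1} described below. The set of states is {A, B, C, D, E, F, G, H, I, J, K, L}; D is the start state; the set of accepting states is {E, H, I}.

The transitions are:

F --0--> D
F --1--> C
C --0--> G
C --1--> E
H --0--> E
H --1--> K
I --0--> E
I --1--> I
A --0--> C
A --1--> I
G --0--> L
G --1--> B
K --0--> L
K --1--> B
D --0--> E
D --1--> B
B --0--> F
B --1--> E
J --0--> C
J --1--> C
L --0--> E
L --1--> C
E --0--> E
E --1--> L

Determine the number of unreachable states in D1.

5

Starting at D and following transitions, the reachable set is {B, C, D, E, F, G, L}. That leaves A, H, I, J, K unreachable — 5 in total.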